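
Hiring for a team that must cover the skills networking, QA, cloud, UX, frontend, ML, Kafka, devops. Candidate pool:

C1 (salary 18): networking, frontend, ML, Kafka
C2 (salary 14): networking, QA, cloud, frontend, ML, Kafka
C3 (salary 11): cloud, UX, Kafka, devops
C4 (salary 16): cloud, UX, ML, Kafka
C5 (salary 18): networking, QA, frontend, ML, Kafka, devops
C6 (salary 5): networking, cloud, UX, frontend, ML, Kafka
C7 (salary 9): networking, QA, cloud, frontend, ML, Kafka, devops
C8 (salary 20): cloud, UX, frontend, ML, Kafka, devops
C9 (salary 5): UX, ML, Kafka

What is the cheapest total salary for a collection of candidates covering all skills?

14

C6, C7 cover every skill at salary 5 + 9 = 14.
Any cover uses at least 2 candidates; among all covering selections none totals below 14.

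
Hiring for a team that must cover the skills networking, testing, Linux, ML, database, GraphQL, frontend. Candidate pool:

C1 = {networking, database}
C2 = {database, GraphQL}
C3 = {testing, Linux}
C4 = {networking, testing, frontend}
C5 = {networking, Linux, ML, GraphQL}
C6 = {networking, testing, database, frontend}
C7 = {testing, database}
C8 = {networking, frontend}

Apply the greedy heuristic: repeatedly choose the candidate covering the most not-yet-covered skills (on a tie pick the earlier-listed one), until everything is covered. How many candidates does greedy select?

Pick 1: C5 covers 4 new skills (networking, Linux, ML, GraphQL).
Pick 2: C6 covers 3 new skills (testing, database, frontend).
Greedy uses 2 candidates.

2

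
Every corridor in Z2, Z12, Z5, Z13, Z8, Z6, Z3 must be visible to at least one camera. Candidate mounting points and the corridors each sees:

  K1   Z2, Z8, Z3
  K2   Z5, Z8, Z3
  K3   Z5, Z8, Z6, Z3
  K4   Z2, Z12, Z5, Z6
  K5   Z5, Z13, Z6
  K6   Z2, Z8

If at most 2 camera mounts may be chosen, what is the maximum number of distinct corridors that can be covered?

Choosing K1, K4 covers {Z2, Z12, Z5, Z8, Z6, Z3} — 6 corridors.
No choice of 2 camera mounts does better; here Z13 is left uncovered.

6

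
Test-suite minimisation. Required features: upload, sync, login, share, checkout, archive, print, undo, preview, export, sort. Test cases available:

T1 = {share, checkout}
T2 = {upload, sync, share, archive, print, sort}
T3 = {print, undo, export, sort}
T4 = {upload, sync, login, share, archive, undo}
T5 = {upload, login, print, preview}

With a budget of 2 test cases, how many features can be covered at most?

Choosing T3, T4 covers {upload, sync, login, share, archive, print, undo, export, sort} — 9 features.
No choice of 2 test cases does better; here checkout, preview are left uncovered.

9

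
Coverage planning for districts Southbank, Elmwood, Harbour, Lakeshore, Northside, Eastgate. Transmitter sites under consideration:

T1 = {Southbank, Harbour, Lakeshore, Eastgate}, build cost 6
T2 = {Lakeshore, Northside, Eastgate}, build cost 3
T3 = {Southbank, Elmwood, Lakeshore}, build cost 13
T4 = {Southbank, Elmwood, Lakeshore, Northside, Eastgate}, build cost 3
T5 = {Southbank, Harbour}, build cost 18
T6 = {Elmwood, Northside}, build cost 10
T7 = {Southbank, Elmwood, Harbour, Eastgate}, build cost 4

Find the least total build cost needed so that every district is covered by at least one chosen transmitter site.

T2, T7 cover every district at build cost 3 + 4 = 7.
Any cover uses at least 2 transmitter sites; among all covering selections none totals below 7.

7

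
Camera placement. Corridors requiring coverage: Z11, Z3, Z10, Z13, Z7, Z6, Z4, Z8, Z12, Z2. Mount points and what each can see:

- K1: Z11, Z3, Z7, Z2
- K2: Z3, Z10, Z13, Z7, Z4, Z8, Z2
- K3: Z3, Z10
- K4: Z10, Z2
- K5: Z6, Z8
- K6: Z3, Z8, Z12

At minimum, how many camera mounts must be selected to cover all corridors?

K1, K2, K5, K6 together cover {Z11, Z3, Z10, Z13, Z7, Z6, Z4, Z8, Z12, Z2} — every corridor.
No 3 of the 6 camera mounts cover everything (all 20 triples fall short), so 4 is minimum.

4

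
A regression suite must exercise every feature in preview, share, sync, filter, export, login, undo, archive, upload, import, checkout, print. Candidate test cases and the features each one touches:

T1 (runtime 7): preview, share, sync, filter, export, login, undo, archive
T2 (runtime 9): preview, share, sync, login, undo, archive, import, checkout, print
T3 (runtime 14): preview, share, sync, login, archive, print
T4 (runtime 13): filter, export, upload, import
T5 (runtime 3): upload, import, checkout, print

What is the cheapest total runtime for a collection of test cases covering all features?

10

T1, T5 cover every feature at runtime 7 + 3 = 10.
Any cover uses at least 2 test cases; among all covering selections none totals below 10.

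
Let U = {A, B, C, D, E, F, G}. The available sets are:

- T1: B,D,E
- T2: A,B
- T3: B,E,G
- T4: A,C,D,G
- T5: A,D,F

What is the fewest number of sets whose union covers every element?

T1, T4, T5 together cover {A, B, C, D, E, F, G} — every element.
No 2 of the 5 sets cover everything (all 10 pairs fall short), so 3 is minimum.

3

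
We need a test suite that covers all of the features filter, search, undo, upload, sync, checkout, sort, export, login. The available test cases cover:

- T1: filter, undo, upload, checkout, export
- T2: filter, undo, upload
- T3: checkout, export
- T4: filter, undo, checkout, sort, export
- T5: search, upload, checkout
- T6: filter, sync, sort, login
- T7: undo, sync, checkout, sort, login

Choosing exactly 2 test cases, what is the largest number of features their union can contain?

8

Choosing T1, T6 covers {filter, undo, upload, sync, checkout, sort, export, login} — 8 features.
No choice of 2 test cases does better; here search is left uncovered.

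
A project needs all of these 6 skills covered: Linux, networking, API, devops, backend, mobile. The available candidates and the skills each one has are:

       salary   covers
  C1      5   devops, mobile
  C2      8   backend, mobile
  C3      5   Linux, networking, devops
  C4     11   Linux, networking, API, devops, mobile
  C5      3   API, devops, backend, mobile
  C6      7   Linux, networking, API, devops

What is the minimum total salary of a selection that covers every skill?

8

C3, C5 cover every skill at salary 5 + 3 = 8.
Any cover uses at least 2 candidates; among all covering selections none totals below 8.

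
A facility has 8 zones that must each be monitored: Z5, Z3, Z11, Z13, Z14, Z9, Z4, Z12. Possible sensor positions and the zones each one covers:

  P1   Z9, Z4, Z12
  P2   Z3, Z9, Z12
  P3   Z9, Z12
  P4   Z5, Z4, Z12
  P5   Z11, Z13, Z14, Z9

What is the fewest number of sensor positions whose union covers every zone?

P2, P4, P5 together cover {Z5, Z3, Z11, Z13, Z14, Z9, Z4, Z12} — every zone.
No 2 of the 5 sensor positions cover everything (all 10 pairs fall short), so 3 is minimum.

3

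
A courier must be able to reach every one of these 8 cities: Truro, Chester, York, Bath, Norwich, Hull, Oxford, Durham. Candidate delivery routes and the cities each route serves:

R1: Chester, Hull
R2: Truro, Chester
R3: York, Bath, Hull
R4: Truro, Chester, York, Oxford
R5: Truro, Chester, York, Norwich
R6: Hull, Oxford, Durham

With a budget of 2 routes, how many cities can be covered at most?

Choosing R5, R6 covers {Truro, Chester, York, Norwich, Hull, Oxford, Durham} — 7 cities.
No choice of 2 routes does better; here Bath is left uncovered.

7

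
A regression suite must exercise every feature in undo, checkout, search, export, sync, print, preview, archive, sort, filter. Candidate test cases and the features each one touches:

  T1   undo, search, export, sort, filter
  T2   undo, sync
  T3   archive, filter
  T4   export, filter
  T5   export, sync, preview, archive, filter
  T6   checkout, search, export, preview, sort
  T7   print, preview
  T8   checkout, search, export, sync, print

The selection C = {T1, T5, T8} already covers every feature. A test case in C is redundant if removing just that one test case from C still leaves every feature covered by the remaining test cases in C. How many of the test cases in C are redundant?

Drop T1: undo, sort uncovered — not redundant.
Drop T5: preview, archive uncovered — not redundant.
Drop T8: checkout, print uncovered — not redundant.
None of the test cases in C is redundant.

0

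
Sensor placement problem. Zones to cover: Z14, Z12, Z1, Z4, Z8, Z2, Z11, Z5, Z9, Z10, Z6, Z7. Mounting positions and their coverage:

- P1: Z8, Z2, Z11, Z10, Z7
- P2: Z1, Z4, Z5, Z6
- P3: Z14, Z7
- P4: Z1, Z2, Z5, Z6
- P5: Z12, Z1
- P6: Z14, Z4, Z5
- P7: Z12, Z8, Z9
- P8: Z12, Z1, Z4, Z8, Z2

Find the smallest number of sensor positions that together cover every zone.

P1, P2, P3, P7 together cover {Z14, Z12, Z1, Z4, Z8, Z2, Z11, Z5, Z9, Z10, Z6, Z7} — every zone.
No 3 of the 8 sensor positions cover everything (all 56 triples fall short), so 4 is minimum.

4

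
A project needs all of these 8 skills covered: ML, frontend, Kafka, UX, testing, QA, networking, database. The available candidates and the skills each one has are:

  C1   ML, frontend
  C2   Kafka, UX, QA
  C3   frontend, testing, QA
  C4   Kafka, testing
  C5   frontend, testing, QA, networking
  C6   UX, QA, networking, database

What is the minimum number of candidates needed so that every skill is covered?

3

C1, C4, C6 together cover {ML, frontend, Kafka, UX, testing, QA, networking, database} — every skill.
No 2 of the 6 candidates cover everything (all 15 pairs fall short), so 3 is minimum.
Greedy (largest uncovered first) would take C5, C2, C1, C6 — 4 candidates — but 3 suffice.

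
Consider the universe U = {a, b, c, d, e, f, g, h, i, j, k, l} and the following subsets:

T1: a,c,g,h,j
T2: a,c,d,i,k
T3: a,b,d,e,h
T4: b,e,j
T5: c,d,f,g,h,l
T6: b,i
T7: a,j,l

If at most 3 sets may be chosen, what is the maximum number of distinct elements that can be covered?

Choosing T2, T4, T5 covers {a, b, c, d, e, f, g, h, i, j, k, l} — 12 elements.
That is all 12 elements.

12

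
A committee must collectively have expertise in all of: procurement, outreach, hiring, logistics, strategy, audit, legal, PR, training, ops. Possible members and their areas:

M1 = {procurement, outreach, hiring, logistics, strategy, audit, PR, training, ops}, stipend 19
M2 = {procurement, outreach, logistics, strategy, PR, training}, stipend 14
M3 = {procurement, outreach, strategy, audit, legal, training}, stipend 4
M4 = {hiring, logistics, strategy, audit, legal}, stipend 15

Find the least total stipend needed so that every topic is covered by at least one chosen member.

M1, M3 cover every topic at stipend 19 + 4 = 23.
Any cover uses at least 2 members; among all covering selections none totals below 23.

23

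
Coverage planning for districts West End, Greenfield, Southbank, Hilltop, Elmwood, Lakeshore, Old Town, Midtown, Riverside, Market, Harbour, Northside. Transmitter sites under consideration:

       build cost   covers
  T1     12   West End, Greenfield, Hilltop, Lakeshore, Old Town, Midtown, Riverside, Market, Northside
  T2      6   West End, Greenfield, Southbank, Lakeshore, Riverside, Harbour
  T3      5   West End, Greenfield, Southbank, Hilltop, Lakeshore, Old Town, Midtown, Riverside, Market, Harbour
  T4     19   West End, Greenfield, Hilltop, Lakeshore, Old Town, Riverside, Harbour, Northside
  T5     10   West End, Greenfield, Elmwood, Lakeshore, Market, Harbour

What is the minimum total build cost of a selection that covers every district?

27

T1, T3, T5 cover every district at build cost 12 + 5 + 10 = 27.
Any cover uses at least 3 transmitter sites; among all covering selections none totals below 27.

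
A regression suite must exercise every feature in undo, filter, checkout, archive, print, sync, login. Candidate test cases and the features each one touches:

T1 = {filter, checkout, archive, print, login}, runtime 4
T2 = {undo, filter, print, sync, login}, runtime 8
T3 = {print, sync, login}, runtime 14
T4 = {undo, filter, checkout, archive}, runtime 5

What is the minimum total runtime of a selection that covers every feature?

12

T1, T2 cover every feature at runtime 4 + 8 = 12.
Any cover uses at least 2 test cases; among all covering selections none totals below 12.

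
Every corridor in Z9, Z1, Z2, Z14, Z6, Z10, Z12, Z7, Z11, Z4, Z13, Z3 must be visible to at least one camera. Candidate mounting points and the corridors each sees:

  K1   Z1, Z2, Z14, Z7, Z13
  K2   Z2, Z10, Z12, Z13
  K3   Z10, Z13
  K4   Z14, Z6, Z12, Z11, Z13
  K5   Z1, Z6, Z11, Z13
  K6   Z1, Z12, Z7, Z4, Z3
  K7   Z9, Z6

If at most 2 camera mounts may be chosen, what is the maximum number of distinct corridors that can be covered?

Choosing K4, K6 covers {Z1, Z14, Z6, Z12, Z7, Z11, Z4, Z13, Z3} — 9 corridors.
No choice of 2 camera mounts does better; here Z9, Z2, Z10 are left uncovered.

9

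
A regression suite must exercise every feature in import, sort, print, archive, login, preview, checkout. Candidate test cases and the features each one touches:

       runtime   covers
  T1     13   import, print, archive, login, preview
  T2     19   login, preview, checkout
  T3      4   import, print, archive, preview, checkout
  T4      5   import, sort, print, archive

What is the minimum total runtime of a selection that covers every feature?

22

T1, T3, T4 cover every feature at runtime 13 + 4 + 5 = 22.
Any cover uses at least 2 test cases; among all covering selections none totals below 22.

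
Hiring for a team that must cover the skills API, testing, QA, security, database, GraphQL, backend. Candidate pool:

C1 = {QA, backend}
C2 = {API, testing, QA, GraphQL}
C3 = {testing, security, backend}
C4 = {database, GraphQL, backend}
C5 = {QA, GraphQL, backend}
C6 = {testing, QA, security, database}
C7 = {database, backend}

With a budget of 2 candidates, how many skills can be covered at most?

6

Choosing C2, C3 covers {API, testing, QA, security, GraphQL, backend} — 6 skills.
No choice of 2 candidates does better; here database is left uncovered.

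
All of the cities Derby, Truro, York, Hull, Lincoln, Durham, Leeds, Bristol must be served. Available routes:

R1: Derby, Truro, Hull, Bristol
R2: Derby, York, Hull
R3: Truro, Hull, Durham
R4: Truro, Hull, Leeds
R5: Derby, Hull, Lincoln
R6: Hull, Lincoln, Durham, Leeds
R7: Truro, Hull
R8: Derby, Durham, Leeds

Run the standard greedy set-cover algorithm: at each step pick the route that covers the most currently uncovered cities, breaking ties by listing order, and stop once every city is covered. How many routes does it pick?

Pick 1: R1 covers 4 new cities (Derby, Truro, Hull, Bristol).
Pick 2: R6 covers 3 new cities (Lincoln, Durham, Leeds).
Pick 3: R2 covers 1 new cities (York).
Greedy uses 3 routes.

3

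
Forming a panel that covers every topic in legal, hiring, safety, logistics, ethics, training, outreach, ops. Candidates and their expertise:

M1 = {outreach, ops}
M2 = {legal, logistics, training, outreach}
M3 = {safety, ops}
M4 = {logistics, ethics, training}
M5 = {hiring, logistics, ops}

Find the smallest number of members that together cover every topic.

4

M2, M3, M4, M5 together cover {legal, hiring, safety, logistics, ethics, training, outreach, ops} — every topic.
No 3 of the 5 members cover everything (all 10 triples fall short), so 4 is minimum.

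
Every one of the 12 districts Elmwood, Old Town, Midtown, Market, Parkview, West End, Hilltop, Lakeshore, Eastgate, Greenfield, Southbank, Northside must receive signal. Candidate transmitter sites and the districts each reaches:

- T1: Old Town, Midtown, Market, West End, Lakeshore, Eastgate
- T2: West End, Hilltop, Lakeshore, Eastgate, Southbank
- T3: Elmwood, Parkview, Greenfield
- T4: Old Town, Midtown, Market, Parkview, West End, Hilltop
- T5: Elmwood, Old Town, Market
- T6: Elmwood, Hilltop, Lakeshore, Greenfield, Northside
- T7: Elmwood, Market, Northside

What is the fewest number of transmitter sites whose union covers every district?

T2, T4, T6 together cover {Elmwood, Old Town, Midtown, Market, Parkview, West End, Hilltop, Lakeshore, Eastgate, Greenfield, Southbank, Northside} — every district.
No 2 of the 7 transmitter sites cover everything (all 21 pairs fall short), so 3 is minimum.
Greedy (largest uncovered first) would take T1, T6, T2, T3 — 4 transmitter sites — but 3 suffice.

3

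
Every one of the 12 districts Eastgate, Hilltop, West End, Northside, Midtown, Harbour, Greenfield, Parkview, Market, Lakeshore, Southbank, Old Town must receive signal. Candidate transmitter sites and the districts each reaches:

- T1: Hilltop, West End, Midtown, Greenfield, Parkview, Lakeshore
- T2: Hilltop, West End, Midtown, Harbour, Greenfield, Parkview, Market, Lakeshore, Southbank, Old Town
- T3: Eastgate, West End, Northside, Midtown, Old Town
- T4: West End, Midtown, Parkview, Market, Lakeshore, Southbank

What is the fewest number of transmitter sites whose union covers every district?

T2, T3 together cover {Eastgate, Hilltop, West End, Northside, Midtown, Harbour, Greenfield, Parkview, Market, Lakeshore, Southbank, Old Town} — every district.
No single transmitter site contains all 12 districts, so 2 is optimal.

2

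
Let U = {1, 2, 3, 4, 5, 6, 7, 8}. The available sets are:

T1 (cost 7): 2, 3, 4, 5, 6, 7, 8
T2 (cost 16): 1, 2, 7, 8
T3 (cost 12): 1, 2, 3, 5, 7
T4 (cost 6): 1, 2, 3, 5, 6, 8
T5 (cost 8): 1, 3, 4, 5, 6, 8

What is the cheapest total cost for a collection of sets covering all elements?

13

T1, T4 cover every element at cost 7 + 6 = 13.
Any cover uses at least 2 sets; among all covering selections none totals below 13.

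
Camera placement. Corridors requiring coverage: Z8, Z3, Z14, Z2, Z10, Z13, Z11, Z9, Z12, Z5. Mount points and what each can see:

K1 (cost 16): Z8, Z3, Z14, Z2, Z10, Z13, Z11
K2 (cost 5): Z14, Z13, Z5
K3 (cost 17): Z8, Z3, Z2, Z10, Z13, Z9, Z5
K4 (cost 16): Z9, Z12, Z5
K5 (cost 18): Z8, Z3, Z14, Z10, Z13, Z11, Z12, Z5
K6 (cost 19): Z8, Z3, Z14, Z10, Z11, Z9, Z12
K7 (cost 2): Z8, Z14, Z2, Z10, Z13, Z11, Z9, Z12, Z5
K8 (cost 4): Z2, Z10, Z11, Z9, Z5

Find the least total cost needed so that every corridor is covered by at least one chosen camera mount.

K1, K7 cover every corridor at cost 16 + 2 = 18.
Any cover uses at least 2 camera mounts; among all covering selections none totals below 18.

18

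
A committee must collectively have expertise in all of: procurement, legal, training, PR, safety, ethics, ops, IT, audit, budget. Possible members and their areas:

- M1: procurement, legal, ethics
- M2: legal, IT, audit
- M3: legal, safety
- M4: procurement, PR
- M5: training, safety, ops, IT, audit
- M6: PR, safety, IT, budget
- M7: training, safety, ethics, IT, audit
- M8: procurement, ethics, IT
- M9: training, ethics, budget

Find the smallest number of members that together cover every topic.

3

M1, M5, M6 together cover {procurement, legal, training, PR, safety, ethics, ops, IT, audit, budget} — every topic.
No 2 of the 9 members cover everything (all 36 pairs fall short), so 3 is minimum.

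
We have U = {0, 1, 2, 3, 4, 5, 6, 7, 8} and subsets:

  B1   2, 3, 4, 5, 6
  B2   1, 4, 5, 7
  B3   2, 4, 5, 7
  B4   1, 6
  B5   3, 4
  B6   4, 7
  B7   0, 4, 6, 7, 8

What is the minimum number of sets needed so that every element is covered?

3

B1, B2, B7 together cover {0, 1, 2, 3, 4, 5, 6, 7, 8} — every element.
No 2 of the 7 sets cover everything (all 21 pairs fall short), so 3 is minimum.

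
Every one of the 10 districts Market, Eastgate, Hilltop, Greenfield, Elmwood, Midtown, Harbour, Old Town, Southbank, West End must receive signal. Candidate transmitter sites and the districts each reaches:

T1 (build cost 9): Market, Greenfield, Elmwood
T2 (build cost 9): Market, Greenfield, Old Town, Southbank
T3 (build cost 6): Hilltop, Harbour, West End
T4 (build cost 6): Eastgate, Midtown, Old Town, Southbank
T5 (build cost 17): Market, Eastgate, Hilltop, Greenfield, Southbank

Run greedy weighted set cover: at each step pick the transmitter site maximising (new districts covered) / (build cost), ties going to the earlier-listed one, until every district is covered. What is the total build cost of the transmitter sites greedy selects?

Pick 1: T4 adds 4 new (Eastgate, Midtown, Old Town, Southbank) at build cost 6 (ratio 4/6).
Pick 2: T3 adds 3 new (Hilltop, Harbour, West End) at build cost 6 (ratio 3/6).
Pick 3: T1 adds 3 new (Market, Greenfield, Elmwood) at build cost 9 (ratio 3/9).
Greedy total build cost: 6 + 6 + 9 = 21.

21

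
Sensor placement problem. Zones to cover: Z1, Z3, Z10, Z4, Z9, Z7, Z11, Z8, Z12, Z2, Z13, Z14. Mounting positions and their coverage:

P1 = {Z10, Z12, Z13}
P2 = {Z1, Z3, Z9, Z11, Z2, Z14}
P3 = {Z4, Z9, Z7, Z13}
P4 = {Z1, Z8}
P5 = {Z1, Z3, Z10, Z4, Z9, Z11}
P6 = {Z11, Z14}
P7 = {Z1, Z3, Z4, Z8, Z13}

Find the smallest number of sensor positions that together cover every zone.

P1, P2, P3, P4 together cover {Z1, Z3, Z10, Z4, Z9, Z7, Z11, Z8, Z12, Z2, Z13, Z14} — every zone.
No 3 of the 7 sensor positions cover everything (all 35 triples fall short), so 4 is minimum.

4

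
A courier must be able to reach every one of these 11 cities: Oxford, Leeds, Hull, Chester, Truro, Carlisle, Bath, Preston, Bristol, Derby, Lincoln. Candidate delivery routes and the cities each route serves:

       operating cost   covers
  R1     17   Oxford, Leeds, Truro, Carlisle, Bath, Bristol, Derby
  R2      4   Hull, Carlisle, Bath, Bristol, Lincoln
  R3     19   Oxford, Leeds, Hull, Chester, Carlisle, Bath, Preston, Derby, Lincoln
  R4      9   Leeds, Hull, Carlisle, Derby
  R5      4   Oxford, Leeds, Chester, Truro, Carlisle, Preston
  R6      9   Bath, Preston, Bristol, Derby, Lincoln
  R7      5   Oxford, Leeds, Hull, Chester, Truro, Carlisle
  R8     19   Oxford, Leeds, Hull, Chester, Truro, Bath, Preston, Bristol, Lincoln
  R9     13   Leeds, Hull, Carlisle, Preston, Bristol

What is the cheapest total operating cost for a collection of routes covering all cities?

14

R6, R7 cover every city at operating cost 9 + 5 = 14.
Any cover uses at least 2 routes; among all covering selections none totals below 14.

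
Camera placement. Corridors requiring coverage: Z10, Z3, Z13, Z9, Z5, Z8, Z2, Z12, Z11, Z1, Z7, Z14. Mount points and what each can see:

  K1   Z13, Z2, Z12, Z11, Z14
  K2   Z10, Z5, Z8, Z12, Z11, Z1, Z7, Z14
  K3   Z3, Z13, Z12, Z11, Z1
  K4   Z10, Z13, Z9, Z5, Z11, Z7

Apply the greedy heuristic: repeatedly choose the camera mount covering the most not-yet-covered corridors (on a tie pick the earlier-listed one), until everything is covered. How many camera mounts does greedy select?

Pick 1: K2 covers 8 new corridors (Z10, Z5, Z8, Z12, Z11, Z1, Z7, Z14).
Pick 2: K1 covers 2 new corridors (Z13, Z2).
Pick 3: K3 covers 1 new corridors (Z3).
Pick 4: K4 covers 1 new corridors (Z9).
Greedy uses 4 camera mounts.

4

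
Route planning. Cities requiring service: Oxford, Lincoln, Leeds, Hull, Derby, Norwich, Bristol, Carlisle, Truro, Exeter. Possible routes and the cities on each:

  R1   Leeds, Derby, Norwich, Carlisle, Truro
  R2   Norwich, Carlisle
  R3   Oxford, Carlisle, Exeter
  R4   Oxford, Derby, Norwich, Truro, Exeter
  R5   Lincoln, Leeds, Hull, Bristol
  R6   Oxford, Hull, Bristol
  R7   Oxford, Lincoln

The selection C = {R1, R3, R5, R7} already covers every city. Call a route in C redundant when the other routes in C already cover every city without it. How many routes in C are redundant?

Drop R1: Derby, Norwich, Truro uncovered — not redundant.
Drop R3: Exeter uncovered — not redundant.
Drop R5: Hull, Bristol uncovered — not redundant.
Drop R7: the rest still cover every city — redundant.
1 redundant: R7.

1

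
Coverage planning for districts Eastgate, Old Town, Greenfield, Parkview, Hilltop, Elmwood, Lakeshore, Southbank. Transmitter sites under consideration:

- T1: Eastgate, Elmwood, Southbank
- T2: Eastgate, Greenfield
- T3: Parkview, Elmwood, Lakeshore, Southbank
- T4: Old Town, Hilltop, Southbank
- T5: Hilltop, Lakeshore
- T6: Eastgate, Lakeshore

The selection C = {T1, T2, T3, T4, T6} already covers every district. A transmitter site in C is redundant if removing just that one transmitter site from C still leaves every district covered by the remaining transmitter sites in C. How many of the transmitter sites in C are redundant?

2

Drop T1: the rest still cover every district — redundant.
Drop T2: Greenfield uncovered — not redundant.
Drop T3: Parkview uncovered — not redundant.
Drop T4: Old Town, Hilltop uncovered — not redundant.
Drop T6: the rest still cover every district — redundant.
2 redundant: T1, T6.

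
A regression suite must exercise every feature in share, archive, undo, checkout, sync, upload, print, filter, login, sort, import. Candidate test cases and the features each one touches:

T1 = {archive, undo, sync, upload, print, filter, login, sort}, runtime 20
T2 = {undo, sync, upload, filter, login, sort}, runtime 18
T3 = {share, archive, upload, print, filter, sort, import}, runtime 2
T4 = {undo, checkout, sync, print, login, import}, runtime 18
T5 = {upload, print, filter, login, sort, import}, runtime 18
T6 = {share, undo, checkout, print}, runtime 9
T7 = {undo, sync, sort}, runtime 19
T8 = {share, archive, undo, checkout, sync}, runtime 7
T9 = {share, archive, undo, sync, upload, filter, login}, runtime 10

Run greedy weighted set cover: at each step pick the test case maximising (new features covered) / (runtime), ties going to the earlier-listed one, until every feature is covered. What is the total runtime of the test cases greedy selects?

19

Pick 1: T3 adds 7 new (share, archive, upload, print, filter, sort, import) at runtime 2 (ratio 7/2).
Pick 2: T8 adds 3 new (undo, checkout, sync) at runtime 7 (ratio 3/7).
Pick 3: T9 adds 1 new (login) at runtime 10 (ratio 1/10).
Greedy total runtime: 2 + 7 + 10 = 19.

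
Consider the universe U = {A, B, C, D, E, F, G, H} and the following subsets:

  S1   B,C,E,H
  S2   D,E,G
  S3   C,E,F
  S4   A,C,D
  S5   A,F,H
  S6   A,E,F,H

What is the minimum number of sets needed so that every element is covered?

3

S1, S2, S5 together cover {A, B, C, D, E, F, G, H} — every element.
No 2 of the 6 sets cover everything (all 15 pairs fall short), so 3 is minimum.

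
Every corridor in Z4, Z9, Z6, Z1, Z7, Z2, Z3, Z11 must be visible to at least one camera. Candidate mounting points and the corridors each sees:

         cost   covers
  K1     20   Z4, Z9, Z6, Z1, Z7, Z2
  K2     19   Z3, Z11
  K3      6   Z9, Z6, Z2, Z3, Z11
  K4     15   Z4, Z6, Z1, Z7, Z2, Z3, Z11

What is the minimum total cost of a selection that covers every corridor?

21

K3, K4 cover every corridor at cost 6 + 15 = 21.
Any cover uses at least 2 camera mounts; among all covering selections none totals below 21.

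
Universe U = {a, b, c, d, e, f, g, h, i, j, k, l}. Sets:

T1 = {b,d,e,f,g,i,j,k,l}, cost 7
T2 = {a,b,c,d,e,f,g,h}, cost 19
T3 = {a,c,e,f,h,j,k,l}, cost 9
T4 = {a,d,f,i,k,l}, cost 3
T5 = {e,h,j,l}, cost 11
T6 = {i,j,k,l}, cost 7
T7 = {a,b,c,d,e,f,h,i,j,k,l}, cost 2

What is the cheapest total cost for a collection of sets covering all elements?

9

T1, T7 cover every element at cost 7 + 2 = 9.
Any cover uses at least 2 sets; among all covering selections none totals below 9.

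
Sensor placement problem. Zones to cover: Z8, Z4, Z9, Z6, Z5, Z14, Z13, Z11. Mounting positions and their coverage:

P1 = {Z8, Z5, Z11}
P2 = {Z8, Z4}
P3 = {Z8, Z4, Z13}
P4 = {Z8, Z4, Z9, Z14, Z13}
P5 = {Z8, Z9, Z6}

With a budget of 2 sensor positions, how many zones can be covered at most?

Choosing P1, P4 covers {Z8, Z4, Z9, Z5, Z14, Z13, Z11} — 7 zones.
No choice of 2 sensor positions does better; here Z6 is left uncovered.

7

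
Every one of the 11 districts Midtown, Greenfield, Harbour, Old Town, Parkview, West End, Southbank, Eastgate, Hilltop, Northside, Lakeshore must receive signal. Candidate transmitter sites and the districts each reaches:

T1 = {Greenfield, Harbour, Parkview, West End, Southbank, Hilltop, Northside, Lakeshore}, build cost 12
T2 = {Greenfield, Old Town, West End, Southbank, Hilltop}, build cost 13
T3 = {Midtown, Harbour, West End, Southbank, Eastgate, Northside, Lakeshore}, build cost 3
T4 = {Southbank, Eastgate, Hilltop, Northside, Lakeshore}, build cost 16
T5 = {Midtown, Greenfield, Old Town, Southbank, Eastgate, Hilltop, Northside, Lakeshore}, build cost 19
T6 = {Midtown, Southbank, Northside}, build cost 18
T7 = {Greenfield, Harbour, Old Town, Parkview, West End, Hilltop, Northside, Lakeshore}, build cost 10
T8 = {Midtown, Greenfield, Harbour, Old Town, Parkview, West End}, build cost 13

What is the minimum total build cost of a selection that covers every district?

13

T3, T7 cover every district at build cost 3 + 10 = 13.
Any cover uses at least 2 transmitter sites; among all covering selections none totals below 13.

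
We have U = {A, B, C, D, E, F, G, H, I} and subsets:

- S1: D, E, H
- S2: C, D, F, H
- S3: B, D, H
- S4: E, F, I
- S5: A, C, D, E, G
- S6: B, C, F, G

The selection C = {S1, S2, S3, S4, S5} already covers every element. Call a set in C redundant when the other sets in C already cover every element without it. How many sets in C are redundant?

Drop S1: the rest still cover every element — redundant.
Drop S2: the rest still cover every element — redundant.
Drop S3: B uncovered — not redundant.
Drop S4: I uncovered — not redundant.
Drop S5: A, G uncovered — not redundant.
2 redundant: S1, S2.

2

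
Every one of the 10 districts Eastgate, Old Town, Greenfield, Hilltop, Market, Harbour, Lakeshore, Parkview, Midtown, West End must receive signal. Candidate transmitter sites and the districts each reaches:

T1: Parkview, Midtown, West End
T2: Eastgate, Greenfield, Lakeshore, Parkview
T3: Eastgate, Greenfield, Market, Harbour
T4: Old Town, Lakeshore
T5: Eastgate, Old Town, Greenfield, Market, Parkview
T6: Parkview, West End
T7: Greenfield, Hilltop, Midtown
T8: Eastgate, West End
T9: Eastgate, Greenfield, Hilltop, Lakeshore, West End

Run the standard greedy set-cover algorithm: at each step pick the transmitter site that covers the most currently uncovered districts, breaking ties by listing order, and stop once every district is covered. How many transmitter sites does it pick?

4

Pick 1: T5 covers 5 new districts (Eastgate, Old Town, Greenfield, Market, Parkview).
Pick 2: T9 covers 3 new districts (Hilltop, Lakeshore, West End).
Pick 3: T1 covers 1 new districts (Midtown).
Pick 4: T3 covers 1 new districts (Harbour).
Greedy uses 4 transmitter sites.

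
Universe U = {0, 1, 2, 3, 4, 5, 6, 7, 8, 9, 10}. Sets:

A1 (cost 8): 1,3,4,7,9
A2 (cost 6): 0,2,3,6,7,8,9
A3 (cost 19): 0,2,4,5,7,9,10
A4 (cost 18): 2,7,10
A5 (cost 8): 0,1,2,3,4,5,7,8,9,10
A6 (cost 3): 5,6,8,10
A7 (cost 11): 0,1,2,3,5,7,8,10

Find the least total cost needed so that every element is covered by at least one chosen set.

11

A5, A6 cover every element at cost 8 + 3 = 11.
Any cover uses at least 2 sets; among all covering selections none totals below 11.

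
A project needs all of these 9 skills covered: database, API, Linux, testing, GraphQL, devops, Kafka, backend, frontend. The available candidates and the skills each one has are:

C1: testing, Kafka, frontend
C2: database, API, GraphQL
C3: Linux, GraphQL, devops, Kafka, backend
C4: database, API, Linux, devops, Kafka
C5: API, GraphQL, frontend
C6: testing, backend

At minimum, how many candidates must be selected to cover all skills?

3

C1, C2, C3 together cover {database, API, Linux, testing, GraphQL, devops, Kafka, backend, frontend} — every skill.
No 2 of the 6 candidates cover everything (all 15 pairs fall short), so 3 is minimum.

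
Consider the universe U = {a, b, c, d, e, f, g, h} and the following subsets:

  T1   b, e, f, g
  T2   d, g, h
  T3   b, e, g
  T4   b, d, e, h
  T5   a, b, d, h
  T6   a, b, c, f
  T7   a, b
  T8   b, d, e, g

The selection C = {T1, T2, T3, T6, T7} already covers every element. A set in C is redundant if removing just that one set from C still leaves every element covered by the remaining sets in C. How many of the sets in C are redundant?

3

Drop T1: the rest still cover every element — redundant.
Drop T2: d, h uncovered — not redundant.
Drop T3: the rest still cover every element — redundant.
Drop T6: c uncovered — not redundant.
Drop T7: the rest still cover every element — redundant.
3 redundant: T1, T3, T7.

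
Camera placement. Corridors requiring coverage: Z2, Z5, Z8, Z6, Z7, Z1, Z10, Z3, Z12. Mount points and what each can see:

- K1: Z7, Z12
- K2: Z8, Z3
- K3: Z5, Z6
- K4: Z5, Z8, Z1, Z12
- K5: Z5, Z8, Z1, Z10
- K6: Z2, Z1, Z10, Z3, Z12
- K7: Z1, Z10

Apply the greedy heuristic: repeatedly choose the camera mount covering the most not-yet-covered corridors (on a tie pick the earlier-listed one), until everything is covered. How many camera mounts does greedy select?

Pick 1: K6 covers 5 new corridors (Z2, Z1, Z10, Z3, Z12).
Pick 2: K3 covers 2 new corridors (Z5, Z6).
Pick 3: K1 covers 1 new corridors (Z7).
Pick 4: K2 covers 1 new corridors (Z8).
Greedy uses 4 camera mounts.

4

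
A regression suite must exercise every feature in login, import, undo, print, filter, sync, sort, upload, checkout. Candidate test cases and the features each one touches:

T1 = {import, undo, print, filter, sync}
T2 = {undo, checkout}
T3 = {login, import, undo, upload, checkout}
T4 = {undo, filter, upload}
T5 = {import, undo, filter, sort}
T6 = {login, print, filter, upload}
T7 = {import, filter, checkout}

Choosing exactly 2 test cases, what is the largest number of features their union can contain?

Choosing T1, T3 covers {login, import, undo, print, filter, sync, upload, checkout} — 8 features.
No choice of 2 test cases does better; here sort is left uncovered.

8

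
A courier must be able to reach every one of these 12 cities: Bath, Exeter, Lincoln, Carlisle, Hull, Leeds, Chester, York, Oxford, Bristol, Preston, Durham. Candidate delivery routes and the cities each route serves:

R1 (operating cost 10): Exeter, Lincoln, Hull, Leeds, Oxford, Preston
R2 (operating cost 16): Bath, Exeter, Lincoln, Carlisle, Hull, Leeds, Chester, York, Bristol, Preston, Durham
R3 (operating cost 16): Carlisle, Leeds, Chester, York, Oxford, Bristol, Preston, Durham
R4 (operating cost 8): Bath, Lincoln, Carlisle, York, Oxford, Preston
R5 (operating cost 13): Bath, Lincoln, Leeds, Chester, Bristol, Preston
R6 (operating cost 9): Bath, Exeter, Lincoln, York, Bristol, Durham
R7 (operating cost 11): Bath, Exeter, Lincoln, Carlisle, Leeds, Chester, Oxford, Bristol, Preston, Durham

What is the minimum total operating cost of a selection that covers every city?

R2, R4 cover every city at operating cost 16 + 8 = 24.
Any cover uses at least 2 routes; among all covering selections none totals below 24.
Greedy by coverage-per-operating cost would pick R7, R2 for 27 — worse than the optimum 24.

24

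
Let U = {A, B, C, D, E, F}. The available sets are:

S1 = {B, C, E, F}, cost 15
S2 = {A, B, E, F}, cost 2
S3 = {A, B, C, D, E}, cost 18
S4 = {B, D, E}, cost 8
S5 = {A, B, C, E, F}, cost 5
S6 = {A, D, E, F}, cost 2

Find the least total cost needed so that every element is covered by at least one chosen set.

S5, S6 cover every element at cost 5 + 2 = 7.
Any cover uses at least 2 sets; among all covering selections none totals below 7.
Greedy by coverage-per-cost would pick S2, S6, S5 for 9 — worse than the optimum 7.

7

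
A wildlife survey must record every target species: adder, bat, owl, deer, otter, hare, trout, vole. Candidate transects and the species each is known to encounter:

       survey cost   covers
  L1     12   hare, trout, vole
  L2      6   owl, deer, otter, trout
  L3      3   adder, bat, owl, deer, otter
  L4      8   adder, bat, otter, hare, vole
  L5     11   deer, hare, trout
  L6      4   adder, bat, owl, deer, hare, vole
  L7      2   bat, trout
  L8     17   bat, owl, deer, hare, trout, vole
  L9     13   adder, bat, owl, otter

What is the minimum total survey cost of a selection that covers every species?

9

L3, L6, L7 cover every species at survey cost 3 + 4 + 2 = 9.
Any cover uses at least 2 transects; among all covering selections none totals below 9.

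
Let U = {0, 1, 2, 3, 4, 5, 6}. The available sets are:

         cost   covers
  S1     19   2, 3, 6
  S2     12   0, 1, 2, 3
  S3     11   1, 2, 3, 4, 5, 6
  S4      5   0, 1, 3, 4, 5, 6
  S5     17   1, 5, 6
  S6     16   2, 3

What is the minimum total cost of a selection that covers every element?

16

S3, S4 cover every element at cost 11 + 5 = 16.
Any cover uses at least 2 sets; among all covering selections none totals below 16.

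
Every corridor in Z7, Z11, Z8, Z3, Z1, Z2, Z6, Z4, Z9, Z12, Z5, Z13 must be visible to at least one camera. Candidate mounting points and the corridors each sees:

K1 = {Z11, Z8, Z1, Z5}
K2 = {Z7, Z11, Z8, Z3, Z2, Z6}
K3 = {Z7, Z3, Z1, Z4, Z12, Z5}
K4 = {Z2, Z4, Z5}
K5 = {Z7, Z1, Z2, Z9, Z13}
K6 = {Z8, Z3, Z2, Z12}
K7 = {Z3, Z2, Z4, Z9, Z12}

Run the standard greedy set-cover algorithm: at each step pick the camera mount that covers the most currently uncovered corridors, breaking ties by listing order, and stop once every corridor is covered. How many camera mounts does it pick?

Pick 1: K2 covers 6 new corridors (Z7, Z11, Z8, Z3, Z2, Z6).
Pick 2: K3 covers 4 new corridors (Z1, Z4, Z12, Z5).
Pick 3: K5 covers 2 new corridors (Z9, Z13).
Greedy uses 3 camera mounts.

3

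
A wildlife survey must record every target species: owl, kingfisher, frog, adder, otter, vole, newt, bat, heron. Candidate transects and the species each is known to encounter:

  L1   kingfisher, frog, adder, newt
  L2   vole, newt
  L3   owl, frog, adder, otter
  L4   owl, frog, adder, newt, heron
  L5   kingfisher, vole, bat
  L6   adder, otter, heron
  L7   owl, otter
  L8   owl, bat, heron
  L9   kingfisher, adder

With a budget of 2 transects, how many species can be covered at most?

Choosing L4, L5 covers {owl, kingfisher, frog, adder, vole, newt, bat, heron} — 8 species.
No choice of 2 transects does better; here otter is left uncovered.

8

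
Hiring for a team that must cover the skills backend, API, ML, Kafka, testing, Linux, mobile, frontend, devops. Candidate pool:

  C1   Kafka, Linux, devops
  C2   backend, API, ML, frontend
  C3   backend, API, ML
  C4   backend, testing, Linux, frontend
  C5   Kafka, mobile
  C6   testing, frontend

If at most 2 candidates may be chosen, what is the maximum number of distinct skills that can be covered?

7

Choosing C1, C2 covers {backend, API, ML, Kafka, Linux, frontend, devops} — 7 skills.
No choice of 2 candidates does better; here testing, mobile are left uncovered.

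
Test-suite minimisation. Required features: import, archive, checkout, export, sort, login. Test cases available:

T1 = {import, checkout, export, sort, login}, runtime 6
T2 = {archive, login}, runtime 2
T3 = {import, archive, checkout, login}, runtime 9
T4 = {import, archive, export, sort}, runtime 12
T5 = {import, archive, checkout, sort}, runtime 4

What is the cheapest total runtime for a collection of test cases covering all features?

8

T1, T2 cover every feature at runtime 6 + 2 = 8.
Any cover uses at least 2 test cases; among all covering selections none totals below 8.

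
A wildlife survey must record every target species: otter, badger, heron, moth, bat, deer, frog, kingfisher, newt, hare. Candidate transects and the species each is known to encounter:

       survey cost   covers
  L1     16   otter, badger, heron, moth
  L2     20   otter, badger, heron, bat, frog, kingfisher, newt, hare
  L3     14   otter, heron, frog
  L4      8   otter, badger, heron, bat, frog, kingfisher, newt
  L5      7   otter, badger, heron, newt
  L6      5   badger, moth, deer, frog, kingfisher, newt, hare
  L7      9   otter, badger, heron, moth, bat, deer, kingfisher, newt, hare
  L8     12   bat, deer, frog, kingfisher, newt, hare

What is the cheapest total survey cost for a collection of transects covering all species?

13

L4, L6 cover every species at survey cost 8 + 5 = 13.
Any cover uses at least 2 transects; among all covering selections none totals below 13.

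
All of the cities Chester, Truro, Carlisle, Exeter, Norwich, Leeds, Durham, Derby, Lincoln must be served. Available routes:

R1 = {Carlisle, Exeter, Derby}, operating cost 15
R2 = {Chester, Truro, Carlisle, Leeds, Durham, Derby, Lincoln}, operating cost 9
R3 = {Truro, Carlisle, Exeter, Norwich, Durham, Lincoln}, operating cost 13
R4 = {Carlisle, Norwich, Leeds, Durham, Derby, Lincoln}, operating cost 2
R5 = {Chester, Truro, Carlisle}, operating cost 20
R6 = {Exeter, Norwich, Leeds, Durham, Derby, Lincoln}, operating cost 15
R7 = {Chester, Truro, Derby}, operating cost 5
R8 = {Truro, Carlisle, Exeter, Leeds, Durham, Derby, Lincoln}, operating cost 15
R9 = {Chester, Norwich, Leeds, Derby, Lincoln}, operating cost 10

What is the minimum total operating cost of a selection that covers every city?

20

R3, R4, R7 cover every city at operating cost 13 + 2 + 5 = 20.
Any cover uses at least 2 routes; among all covering selections none totals below 20.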